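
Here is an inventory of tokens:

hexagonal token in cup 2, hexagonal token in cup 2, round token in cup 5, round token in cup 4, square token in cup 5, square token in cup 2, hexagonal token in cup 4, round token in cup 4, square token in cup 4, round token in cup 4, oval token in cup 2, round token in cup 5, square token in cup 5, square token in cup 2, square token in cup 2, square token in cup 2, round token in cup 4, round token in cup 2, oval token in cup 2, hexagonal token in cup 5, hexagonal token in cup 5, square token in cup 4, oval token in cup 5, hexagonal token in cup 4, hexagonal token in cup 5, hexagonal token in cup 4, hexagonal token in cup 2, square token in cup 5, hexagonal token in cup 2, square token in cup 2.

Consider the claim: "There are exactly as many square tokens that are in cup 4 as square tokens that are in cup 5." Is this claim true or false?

False

There are 2 square tokens in cup 4.
There are 3 square tokens in cup 5.
The claim requires 2 = 3, which does not hold.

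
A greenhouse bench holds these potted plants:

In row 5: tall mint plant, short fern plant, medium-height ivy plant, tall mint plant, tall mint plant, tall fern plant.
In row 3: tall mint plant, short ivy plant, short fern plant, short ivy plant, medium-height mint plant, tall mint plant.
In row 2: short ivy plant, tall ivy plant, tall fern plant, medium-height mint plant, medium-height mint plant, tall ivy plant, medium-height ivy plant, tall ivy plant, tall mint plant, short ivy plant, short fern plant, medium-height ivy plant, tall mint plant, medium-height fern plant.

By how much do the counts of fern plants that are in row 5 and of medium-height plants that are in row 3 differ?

1

fern plants in row 5: 2. medium-height plants in row 3: 1.
|2 − 1| = 2 − 1 = 1.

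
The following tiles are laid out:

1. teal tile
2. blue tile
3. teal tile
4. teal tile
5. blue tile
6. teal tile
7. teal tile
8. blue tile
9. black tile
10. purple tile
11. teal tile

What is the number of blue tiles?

3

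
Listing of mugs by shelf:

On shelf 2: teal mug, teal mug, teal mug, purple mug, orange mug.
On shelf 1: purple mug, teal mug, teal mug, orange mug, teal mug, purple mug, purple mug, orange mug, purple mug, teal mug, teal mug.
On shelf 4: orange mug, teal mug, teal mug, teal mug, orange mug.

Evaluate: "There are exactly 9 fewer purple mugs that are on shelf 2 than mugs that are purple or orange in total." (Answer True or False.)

True

purple mugs on shelf 2: 1.
mugs that are purple or orange: 10.
The claim requires 10 − 1 (= 9) to equal 9, which holds.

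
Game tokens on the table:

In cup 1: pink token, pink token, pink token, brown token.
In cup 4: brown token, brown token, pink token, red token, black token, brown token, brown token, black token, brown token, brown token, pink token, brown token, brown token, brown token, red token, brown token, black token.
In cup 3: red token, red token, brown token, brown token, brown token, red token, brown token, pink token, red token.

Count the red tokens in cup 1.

0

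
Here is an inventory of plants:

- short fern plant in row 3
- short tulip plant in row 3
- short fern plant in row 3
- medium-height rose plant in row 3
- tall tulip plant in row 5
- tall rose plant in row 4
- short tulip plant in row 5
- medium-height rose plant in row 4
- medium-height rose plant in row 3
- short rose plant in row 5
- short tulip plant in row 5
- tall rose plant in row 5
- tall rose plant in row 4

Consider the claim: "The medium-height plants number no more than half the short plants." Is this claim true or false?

There are 3 medium-height plants.
There are 6 short plants.
The claim requires 2 × 3 = 6 ≤ 6, which holds.

True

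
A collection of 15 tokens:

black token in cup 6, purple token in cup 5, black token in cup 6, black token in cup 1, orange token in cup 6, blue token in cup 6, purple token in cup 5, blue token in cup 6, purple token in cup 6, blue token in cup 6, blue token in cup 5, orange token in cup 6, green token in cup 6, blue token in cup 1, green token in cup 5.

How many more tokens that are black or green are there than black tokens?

tokens that are black or green: 5.
black tokens: 3.
5 − 3 = 2.

2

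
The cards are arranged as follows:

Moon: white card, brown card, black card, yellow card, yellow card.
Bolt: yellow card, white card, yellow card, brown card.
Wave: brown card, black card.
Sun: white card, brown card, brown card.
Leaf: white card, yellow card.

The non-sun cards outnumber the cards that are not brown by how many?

non-sun cards: 13.
cards that are not brown: 11.
13 − 11 = 2.

2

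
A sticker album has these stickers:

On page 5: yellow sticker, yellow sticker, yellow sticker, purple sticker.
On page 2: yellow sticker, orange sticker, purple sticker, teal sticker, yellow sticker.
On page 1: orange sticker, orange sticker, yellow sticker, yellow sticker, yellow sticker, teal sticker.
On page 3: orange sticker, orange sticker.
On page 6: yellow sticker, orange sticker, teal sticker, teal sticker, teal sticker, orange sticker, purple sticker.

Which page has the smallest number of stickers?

page 3

Counts by page: page 6→7, page 1→6, page 2→5, page 5→4, page 3→2.
The minimum is 2, held uniquely by page 3.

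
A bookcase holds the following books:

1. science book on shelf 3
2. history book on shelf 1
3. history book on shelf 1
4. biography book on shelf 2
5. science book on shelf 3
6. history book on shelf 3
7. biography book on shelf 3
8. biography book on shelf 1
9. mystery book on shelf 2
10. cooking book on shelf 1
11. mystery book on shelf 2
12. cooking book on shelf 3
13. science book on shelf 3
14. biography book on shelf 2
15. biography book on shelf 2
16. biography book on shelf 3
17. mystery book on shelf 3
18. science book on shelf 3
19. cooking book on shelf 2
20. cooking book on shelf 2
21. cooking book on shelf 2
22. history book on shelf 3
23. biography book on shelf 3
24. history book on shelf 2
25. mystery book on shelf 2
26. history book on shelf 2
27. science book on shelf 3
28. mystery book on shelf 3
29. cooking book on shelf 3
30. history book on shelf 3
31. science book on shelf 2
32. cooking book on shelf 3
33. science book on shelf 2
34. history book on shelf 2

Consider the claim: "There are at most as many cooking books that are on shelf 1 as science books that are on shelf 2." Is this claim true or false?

|cooking books on shelf 1| = 1.
|science books on shelf 2| = 2.
The claim requires 1 ≤ 2, which holds.

True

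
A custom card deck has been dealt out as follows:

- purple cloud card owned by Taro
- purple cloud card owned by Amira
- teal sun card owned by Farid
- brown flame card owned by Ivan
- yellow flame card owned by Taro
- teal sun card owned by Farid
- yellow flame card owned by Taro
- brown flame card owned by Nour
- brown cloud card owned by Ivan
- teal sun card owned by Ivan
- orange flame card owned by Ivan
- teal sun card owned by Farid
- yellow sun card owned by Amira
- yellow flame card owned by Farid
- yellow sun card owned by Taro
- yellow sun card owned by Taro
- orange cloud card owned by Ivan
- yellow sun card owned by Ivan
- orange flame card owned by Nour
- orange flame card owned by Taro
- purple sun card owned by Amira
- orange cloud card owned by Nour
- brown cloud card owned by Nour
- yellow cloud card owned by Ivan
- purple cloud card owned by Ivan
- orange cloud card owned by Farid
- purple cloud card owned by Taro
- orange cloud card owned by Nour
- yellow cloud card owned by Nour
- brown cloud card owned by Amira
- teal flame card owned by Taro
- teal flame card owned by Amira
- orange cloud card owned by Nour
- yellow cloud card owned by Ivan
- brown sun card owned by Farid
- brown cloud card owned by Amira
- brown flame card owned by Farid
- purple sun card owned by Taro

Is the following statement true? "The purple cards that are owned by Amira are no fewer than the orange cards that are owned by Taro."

purple cards owned by Amira: 2.
orange cards owned by Taro: 1.
The claim requires 2 ≥ 1, which holds.

True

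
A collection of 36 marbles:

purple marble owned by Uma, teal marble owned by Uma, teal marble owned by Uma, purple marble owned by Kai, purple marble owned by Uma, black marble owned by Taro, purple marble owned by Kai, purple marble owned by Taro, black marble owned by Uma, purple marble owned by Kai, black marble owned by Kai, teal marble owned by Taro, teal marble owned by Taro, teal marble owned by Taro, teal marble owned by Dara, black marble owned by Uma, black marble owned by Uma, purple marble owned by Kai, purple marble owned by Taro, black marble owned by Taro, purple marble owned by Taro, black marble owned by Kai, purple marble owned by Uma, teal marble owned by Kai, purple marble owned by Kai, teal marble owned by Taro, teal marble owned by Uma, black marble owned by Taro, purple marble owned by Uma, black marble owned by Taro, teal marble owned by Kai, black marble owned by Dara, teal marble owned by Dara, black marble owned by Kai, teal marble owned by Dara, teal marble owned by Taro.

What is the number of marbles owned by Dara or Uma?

14

Dara: 4; Uma: 10; together 4 + 10 = 14.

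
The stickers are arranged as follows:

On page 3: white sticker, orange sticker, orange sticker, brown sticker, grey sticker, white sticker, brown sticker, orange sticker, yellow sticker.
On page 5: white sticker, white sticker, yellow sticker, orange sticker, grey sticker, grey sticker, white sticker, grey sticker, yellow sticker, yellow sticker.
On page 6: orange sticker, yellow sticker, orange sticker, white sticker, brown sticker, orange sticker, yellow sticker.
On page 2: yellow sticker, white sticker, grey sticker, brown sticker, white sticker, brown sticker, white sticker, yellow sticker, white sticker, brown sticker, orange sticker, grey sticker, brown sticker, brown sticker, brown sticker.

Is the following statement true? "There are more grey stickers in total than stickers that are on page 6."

grey stickers: 6.
stickers on page 6: 7.
The claim requires 6 > 7, which does not hold.

False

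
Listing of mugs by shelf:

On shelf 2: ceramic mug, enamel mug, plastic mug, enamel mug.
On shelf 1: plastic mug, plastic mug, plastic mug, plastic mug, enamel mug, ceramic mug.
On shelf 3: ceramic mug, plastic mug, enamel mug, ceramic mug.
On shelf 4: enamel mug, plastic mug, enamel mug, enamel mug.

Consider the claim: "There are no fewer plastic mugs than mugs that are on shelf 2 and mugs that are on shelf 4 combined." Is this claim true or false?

plastic mugs: 7.
mugs on shelf 2: 4; mugs on shelf 4: 4; combined: 4 + 4 = 8.
The claim requires 7 ≥ 8, which does not hold.

False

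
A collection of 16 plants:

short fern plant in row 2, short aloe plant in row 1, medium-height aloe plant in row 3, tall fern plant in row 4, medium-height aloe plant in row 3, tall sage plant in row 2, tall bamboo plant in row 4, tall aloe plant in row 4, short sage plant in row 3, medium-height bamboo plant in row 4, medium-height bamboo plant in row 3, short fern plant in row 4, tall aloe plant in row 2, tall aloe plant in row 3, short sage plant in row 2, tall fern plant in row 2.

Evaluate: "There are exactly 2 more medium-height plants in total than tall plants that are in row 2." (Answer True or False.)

medium-height plants: 4.
tall plants in row 2: 3.
The claim requires 4 − 3 (= 1) to equal 2, which does not hold.

False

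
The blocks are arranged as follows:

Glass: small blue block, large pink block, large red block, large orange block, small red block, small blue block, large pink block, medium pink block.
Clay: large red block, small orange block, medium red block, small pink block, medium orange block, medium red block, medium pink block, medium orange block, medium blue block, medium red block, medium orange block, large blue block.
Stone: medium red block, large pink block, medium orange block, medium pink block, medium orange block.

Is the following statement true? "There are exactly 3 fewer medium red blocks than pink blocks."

True

medium red blocks: 4.
pink blocks: 7.
The claim requires 7 − 4 (= 3) to equal 3, which holds.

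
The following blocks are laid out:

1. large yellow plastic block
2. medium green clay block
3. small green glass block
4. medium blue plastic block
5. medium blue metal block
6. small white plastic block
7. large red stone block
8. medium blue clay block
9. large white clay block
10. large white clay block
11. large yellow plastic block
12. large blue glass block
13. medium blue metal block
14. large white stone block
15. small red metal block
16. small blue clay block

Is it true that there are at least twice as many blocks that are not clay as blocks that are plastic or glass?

blocks that are not clay: 11.
blocks that are plastic or glass: 6.
The claim requires 11 ≥ 2 × 6 = 12, which does not hold.

False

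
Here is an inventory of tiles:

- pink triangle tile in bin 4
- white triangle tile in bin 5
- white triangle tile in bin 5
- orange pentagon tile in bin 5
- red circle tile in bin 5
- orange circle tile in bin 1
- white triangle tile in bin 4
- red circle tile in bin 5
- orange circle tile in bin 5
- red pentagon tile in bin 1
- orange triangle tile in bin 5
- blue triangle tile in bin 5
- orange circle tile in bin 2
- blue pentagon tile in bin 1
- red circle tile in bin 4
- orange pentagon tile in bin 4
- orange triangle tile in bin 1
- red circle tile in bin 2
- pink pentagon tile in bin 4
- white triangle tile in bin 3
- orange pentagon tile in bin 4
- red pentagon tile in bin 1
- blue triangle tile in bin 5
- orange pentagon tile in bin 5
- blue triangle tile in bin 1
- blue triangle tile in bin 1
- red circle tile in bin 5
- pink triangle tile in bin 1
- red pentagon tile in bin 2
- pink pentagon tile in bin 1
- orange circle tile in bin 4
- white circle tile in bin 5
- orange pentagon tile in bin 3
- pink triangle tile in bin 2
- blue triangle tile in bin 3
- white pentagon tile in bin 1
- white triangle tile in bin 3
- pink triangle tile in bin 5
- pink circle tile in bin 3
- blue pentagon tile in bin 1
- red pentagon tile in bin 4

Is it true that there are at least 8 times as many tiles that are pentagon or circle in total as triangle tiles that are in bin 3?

True

tiles that are pentagon or circle: 25.
triangle tiles in bin 3: 3.
The claim requires 25 ≥ 8 × 3 = 24, which holds.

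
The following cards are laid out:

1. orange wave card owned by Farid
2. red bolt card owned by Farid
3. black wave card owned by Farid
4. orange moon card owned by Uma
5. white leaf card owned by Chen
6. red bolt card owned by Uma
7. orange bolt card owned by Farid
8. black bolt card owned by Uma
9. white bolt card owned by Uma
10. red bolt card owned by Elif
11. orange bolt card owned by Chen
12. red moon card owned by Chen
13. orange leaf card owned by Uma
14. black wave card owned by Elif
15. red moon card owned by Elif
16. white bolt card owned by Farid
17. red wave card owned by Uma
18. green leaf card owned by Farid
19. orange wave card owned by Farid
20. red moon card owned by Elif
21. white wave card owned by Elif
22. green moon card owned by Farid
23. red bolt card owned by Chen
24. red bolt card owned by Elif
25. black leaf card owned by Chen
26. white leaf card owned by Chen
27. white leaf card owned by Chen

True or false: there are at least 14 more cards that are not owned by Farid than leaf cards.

False

cards that are not owned by Farid: 19.
leaf cards: 6.
The claim requires 19 − 6 = 13 ≥ 14, which does not hold.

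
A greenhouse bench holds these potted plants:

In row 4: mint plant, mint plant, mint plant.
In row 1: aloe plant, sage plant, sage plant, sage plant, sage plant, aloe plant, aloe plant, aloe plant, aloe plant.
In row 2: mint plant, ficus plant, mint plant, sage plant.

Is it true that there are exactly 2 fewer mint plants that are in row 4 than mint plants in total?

|mint plants in row 4| = 3.
|mint plants| = 5.
The claim requires 5 − 3 (= 2) to equal 2, which holds.

True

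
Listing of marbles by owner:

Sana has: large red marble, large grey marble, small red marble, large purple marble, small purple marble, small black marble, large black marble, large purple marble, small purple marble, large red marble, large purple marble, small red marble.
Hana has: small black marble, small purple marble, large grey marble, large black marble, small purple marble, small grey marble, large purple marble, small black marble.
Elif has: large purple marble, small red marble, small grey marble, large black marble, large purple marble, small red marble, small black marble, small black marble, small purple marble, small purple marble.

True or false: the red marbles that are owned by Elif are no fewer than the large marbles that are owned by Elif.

False

Count of red marbles owned by Elif: 2.
Count of large marbles owned by Elif: 3.
The claim requires 2 ≥ 3, which does not hold.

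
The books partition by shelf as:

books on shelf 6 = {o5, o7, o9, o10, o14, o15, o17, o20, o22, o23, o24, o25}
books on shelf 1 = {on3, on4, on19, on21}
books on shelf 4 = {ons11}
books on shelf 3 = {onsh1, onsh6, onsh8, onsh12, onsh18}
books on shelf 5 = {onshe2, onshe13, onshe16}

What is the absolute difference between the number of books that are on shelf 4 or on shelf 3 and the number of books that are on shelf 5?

3

books on shelf 4 or on shelf 3: 6. books on shelf 5: 3.
|6 − 3| = 6 − 3 = 3.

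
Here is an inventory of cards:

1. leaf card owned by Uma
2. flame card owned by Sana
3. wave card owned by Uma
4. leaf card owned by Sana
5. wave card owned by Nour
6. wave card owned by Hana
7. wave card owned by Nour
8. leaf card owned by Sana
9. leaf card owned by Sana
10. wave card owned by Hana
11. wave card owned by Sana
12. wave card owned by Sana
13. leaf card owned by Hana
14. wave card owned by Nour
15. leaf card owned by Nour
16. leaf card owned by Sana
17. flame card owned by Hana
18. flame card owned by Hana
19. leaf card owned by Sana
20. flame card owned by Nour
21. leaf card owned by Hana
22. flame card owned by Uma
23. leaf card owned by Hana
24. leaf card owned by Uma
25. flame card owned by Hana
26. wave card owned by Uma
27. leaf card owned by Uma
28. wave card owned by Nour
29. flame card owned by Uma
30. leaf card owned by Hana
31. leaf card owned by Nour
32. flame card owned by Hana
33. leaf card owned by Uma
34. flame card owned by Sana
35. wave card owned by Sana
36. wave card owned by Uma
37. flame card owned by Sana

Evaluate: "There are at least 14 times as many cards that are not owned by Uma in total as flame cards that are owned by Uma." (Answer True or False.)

True

Count of cards that are not owned by Uma: 28.
Count of flame cards owned by Uma: 2.
The claim requires 28 ≥ 14 × 2 = 28, which holds.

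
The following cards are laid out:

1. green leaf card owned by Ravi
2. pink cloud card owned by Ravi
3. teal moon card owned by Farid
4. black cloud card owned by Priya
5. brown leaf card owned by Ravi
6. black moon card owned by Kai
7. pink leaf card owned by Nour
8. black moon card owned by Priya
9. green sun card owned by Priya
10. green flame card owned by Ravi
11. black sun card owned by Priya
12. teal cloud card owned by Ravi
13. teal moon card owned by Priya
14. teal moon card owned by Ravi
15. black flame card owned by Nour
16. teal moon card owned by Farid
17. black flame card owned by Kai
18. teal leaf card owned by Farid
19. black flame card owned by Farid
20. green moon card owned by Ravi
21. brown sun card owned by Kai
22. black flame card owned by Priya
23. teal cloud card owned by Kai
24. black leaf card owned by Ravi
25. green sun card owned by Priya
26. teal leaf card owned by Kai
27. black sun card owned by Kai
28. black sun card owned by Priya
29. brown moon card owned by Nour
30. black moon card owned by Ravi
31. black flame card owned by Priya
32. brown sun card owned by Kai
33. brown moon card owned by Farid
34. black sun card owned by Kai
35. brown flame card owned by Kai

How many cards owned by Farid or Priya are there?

14

Farid: 5; Priya: 9; together 5 + 9 = 14.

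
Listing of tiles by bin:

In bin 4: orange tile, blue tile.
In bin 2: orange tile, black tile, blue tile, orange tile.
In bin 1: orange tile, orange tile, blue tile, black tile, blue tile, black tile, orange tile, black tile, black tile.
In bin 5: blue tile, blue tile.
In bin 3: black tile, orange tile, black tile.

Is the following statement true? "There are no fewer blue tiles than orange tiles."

False

|blue tiles| = 6.
|orange tiles| = 7.
The claim requires 6 ≥ 7, which does not hold.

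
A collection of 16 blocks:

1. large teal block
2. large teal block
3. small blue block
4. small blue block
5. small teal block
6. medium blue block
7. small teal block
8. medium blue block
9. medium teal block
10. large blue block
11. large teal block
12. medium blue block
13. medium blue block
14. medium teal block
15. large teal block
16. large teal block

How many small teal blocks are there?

2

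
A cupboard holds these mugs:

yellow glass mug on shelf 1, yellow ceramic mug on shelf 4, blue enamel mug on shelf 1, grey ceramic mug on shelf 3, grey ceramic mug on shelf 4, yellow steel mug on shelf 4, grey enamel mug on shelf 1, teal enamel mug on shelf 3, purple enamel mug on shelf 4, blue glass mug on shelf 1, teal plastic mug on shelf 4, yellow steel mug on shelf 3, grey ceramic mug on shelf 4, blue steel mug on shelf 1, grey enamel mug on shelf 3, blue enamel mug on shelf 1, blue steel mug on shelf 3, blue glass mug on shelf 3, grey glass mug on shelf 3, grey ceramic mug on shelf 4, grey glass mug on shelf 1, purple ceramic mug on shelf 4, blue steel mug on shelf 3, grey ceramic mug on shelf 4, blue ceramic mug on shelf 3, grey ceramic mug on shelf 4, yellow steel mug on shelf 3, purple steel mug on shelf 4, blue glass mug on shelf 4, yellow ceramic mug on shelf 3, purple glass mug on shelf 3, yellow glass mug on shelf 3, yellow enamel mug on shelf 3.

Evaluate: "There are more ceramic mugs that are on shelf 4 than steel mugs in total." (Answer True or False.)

False

|ceramic mugs on shelf 4| = 7.
|steel mugs| = 7.
The claim requires 7 > 7, which does not hold.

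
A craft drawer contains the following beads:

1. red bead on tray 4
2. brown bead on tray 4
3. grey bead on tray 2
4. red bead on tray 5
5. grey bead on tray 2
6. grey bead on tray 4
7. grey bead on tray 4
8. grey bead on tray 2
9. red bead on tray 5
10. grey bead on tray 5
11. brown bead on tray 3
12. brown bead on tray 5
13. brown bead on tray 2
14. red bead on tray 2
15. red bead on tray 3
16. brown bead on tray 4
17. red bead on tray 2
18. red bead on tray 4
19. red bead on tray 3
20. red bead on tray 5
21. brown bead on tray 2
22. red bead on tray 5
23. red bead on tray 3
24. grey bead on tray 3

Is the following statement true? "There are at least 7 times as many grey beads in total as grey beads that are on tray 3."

True

There are 7 grey beads.
There is 1 grey bead on tray 3.
The claim requires 7 ≥ 7 × 1 = 7, which holds.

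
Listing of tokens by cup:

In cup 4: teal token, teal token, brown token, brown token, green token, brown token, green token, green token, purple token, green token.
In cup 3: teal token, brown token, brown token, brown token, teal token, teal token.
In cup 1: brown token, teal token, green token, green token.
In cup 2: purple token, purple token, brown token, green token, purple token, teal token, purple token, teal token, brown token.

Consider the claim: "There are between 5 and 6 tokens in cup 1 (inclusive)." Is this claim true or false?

False

|tokens in cup 1| = 4.
The claim requires 5 ≤ 4 ≤ 6, which does not hold.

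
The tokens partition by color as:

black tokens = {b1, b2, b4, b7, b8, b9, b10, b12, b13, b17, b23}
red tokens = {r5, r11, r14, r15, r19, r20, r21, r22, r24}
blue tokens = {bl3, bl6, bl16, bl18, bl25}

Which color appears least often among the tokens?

Counts by color: black 11, red 9, blue 5.
The minimum is 5, held uniquely by blue.

blue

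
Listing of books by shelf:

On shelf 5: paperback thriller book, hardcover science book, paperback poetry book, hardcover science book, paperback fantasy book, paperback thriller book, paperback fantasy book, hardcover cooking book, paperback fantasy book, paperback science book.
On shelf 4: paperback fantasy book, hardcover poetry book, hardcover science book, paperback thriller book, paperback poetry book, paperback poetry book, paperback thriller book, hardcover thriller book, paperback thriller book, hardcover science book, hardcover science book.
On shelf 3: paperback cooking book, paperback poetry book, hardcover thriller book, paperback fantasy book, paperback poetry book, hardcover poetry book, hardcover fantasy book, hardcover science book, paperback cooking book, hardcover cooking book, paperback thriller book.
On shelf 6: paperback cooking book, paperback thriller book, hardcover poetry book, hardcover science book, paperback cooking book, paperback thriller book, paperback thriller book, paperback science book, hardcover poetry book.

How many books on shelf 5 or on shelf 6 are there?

on shelf 5: 10; on shelf 6: 9; together 10 + 9 = 19.

19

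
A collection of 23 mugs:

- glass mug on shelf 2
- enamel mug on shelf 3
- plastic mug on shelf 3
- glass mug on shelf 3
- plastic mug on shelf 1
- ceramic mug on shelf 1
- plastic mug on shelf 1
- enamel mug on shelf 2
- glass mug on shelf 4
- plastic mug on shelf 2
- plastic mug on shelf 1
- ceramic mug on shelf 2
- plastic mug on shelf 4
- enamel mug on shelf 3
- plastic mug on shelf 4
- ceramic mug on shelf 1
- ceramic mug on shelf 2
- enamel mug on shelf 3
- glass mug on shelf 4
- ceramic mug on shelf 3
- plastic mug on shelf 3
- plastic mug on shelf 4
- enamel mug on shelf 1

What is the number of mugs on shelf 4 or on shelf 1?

11

on shelf 1: 6; on shelf 4: 5; together 6 + 5 = 11.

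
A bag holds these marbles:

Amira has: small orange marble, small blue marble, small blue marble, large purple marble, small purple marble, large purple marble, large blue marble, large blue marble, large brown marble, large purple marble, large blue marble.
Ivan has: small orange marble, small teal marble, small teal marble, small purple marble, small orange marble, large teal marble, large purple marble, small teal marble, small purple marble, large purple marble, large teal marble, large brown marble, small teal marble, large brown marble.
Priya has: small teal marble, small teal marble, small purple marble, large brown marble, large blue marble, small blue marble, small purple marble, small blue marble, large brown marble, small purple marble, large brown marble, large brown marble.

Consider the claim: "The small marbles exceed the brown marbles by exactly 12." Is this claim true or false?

small marbles: 19.
brown marbles: 7.
The claim requires 19 − 7 (= 12) to equal 12, which holds.

True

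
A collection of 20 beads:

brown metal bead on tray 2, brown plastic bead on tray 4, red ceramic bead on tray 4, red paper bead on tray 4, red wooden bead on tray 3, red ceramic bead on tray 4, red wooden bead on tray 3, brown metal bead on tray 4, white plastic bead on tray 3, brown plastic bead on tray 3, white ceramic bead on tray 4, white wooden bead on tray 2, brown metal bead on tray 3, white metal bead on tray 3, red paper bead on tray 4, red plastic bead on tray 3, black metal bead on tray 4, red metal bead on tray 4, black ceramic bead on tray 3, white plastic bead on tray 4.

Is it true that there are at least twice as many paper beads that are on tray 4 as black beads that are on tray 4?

There are 2 paper beads on tray 4.
There is 1 black bead on tray 4.
The claim requires 2 ≥ 2 × 1 = 2, which holds.

True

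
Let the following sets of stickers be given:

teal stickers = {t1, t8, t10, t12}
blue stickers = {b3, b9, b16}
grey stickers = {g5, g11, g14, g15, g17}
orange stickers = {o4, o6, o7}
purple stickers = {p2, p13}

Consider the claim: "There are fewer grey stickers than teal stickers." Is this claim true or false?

There are 5 grey stickers.
There are 4 teal stickers.
The claim requires 5 < 4, which does not hold.

False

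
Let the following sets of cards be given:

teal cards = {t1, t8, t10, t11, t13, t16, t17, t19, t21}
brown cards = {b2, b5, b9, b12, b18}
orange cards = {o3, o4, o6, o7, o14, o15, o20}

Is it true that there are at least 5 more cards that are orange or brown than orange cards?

True

|cards that are orange or brown| = 12.
|orange cards| = 7.
The claim requires 12 − 7 = 5 ≥ 5, which holds.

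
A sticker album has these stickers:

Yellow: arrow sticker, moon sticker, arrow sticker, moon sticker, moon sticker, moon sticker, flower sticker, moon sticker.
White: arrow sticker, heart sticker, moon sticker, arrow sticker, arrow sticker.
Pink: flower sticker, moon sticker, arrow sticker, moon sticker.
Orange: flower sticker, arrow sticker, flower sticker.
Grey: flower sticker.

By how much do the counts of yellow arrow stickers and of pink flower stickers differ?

yellow arrow stickers: 2. pink flower stickers: 1.
|2 − 1| = 2 − 1 = 1.

1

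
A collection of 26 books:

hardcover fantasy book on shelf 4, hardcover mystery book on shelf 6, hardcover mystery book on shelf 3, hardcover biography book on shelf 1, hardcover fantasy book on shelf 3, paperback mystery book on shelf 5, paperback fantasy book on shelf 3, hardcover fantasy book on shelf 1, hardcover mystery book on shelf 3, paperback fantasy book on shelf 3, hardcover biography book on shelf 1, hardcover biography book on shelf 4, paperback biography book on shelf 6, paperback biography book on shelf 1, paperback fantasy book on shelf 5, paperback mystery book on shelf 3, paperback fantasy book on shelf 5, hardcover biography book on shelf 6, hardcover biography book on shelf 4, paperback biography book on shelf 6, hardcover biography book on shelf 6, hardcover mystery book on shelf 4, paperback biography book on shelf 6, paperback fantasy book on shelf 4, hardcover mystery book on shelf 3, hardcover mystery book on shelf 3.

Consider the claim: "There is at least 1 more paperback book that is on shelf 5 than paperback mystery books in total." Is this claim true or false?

There are 3 paperback books on shelf 5.
There are 2 paperback mystery books.
The claim requires 3 − 2 = 1 ≥ 1, which holds.

True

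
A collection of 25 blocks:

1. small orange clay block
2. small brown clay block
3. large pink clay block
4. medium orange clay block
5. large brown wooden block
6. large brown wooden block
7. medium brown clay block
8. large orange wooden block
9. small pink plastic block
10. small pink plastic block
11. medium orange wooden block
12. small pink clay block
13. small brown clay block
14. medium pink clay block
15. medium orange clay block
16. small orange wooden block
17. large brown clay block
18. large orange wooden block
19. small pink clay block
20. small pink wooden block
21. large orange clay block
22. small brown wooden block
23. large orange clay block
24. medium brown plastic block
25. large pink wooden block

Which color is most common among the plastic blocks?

Counts by color (restricted to plastic blocks): pink 2, brown 1.
The maximum is 2, held uniquely by pink.

pink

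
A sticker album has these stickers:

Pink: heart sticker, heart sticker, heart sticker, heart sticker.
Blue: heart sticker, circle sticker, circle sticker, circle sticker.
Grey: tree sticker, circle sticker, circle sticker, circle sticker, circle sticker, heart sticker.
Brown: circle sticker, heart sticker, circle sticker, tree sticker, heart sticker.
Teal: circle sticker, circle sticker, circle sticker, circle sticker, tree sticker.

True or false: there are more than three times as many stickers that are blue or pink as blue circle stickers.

False

There are 8 stickers that are blue or pink.
There are 3 blue circle stickers.
The claim requires 8 > 3 × 3 = 9, which does not hold.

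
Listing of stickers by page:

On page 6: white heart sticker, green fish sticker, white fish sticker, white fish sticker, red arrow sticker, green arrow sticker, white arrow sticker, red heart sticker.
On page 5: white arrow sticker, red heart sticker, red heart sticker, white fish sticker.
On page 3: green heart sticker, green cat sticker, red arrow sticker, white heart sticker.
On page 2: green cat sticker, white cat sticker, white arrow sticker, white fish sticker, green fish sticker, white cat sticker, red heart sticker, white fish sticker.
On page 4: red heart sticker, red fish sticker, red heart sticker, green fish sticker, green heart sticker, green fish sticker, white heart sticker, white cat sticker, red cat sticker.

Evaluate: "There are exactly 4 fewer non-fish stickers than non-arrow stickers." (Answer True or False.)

True

non-fish stickers: 23.
non-arrow stickers: 27.
The claim requires 27 − 23 (= 4) to equal 4, which holds.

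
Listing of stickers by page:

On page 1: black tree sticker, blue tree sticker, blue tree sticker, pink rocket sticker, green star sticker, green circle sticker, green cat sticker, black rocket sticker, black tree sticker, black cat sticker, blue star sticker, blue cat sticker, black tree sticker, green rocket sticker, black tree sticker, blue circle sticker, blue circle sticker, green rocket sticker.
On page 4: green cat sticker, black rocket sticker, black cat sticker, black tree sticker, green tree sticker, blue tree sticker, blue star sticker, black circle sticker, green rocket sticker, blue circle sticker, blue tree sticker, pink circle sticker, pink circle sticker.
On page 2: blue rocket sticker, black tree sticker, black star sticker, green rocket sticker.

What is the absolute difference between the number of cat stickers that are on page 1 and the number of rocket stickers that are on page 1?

cat stickers on page 1: 3. rocket stickers on page 1: 4.
|3 − 4| = 4 − 3 = 1.

1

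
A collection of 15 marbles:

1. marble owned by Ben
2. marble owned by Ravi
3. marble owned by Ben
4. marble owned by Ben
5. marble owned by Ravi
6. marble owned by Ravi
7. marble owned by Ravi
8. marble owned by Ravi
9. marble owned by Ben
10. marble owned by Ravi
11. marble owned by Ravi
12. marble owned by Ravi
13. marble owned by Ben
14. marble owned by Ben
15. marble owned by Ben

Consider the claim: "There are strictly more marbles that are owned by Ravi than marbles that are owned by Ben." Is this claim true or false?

marbles owned by Ravi: 8.
marbles owned by Ben: 7.
The claim requires 8 > 7, which holds.

True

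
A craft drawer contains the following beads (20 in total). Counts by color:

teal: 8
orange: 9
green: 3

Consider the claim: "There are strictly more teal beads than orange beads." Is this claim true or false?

teal beads: 8.
orange beads: 9.
The claim requires 8 > 9, which does not hold.

False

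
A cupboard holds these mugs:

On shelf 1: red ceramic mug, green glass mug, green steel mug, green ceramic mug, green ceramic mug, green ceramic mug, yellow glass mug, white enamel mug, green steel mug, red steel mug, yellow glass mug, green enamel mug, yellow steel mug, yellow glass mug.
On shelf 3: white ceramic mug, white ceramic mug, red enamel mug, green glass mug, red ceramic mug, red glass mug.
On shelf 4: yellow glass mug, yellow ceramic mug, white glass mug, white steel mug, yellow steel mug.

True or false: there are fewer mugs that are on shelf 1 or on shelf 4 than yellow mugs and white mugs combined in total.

False

There are 19 mugs on shelf 1 or on shelf 4.
yellow mugs: 7; white mugs: 5; combined: 7 + 5 = 12.
The claim requires 19 < 12, which does not hold.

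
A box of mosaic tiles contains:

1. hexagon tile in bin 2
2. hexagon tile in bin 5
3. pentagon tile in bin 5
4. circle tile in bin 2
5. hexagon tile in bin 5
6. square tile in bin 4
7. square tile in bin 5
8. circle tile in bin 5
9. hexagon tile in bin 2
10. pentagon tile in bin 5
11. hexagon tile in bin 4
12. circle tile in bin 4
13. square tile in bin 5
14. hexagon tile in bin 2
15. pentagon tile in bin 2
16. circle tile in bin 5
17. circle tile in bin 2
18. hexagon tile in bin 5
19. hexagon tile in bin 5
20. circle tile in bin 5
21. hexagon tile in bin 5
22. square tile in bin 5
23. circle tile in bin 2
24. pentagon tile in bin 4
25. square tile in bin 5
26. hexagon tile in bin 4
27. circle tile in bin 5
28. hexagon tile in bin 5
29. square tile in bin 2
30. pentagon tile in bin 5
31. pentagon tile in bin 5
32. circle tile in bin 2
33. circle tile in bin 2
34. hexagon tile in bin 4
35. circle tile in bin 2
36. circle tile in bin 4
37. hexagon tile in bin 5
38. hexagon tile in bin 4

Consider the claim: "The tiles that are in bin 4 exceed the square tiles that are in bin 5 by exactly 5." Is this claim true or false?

tiles in bin 4: 8.
square tiles in bin 5: 4.
The claim requires 8 − 4 (= 4) to equal 5, which does not hold.

False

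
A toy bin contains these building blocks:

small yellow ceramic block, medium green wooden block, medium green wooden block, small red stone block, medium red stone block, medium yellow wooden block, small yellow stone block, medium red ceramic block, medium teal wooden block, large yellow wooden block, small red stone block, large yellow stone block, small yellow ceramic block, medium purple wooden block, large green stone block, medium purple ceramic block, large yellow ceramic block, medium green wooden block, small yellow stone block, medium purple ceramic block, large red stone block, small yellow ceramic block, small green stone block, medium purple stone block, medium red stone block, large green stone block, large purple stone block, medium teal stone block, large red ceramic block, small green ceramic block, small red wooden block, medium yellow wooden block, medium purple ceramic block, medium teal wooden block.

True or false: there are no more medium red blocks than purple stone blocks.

False

There are 3 medium red blocks.
There are 2 purple stone blocks.
The claim requires 3 ≤ 2, which does not hold.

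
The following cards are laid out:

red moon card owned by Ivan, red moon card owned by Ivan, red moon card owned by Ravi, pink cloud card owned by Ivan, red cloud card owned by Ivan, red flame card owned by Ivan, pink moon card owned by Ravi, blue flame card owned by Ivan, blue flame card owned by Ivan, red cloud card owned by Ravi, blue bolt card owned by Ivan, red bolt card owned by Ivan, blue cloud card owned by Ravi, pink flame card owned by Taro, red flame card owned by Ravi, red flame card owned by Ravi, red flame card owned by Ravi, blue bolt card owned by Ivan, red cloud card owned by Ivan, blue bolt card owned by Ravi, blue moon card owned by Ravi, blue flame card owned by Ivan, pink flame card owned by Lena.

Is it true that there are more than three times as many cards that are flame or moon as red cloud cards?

cards that are flame or moon: 14.
red cloud cards: 3.
The claim requires 14 > 3 × 3 = 9, which holds.

True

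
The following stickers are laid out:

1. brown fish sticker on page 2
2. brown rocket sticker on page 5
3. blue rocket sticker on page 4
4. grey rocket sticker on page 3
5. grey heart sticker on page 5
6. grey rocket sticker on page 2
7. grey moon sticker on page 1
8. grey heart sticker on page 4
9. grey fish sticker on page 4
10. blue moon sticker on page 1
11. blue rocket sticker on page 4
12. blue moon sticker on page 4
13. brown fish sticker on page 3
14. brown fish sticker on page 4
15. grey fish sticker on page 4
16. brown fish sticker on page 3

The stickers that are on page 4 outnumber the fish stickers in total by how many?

1

stickers on page 4: 7.
fish stickers: 6.
7 − 6 = 1.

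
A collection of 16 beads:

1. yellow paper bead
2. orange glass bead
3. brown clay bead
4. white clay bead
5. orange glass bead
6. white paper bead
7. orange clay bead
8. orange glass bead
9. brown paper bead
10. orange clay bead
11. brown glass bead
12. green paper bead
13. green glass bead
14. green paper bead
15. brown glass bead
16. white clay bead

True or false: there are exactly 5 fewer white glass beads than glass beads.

False

|white glass beads| = 0.
|glass beads| = 6.
The claim requires 6 − 0 (= 6) to equal 5, which does not hold.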